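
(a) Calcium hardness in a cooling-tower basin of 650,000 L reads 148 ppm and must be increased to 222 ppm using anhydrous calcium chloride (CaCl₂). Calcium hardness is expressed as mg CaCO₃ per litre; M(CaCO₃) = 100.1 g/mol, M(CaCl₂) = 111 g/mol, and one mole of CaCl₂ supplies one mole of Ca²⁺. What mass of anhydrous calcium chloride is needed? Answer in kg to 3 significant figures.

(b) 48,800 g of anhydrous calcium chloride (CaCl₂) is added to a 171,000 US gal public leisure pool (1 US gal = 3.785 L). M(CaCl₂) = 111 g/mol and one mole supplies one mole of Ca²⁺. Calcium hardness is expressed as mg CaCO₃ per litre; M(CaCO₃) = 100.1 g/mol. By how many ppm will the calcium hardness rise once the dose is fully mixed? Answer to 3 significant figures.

(a) 53.3 kg; (b) 68.0 ppm

(a) Hardness to add: (222 − 148) = 74 mg/L as CaCO₃ × 650,000 L = 48,100 g as CaCO₃.
(a) Moles of Ca²⁺ (1 mol Ca²⁺ ≡ 1 mol CaCO₃): 48,100 / 100.1 g/mol = 480.5 mol.
(a) Mass of CaCl₂: 480.5 × 111 = 53,340 g.

(b) Volume: 171,000 US gal × 3.785 L/gal = 647,235 L.
(b) Moles of Ca²⁺: 48,800 g ÷ 111 g/mol = 439.6 mol.
(b) As CaCO₃: 439.6 mol × 100.1 g/mol = 44,010 g.
(b) Rise: 44,010 g / 647,235 L × 1000 = 67.99 mg/L.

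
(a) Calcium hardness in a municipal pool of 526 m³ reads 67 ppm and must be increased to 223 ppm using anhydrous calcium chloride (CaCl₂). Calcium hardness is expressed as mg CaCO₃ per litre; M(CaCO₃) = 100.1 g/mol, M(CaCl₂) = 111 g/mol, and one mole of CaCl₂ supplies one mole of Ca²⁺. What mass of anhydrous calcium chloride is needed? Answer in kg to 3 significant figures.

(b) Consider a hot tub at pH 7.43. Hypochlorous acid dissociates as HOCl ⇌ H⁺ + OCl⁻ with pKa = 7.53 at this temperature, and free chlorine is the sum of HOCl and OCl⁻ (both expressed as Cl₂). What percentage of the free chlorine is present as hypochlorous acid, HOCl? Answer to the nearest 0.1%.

(a) 91.0 kg; (b) 55.7%

(a) Volume: 526 m³ = 526,000 L.
(a) Hardness to add: (223 − 67) = 156 mg/L as CaCO₃ × 526,000 L = 82,060 g as CaCO₃.
(a) Moles of Ca²⁺ (1 mol Ca²⁺ ≡ 1 mol CaCO₃): 82,060 / 100.1 g/mol = 819.7 mol.
(a) Mass of CaCl₂: 819.7 × 111 = 90,990 g.

(b) [OCl⁻]/[HOCl] = 10^(pH − pKa) = 10^(7.43 − 7.53) = 10^-0.10 = 0.7943.
(b) Fraction as HOCl = 1 / (1 + 0.7943) = 0.5573.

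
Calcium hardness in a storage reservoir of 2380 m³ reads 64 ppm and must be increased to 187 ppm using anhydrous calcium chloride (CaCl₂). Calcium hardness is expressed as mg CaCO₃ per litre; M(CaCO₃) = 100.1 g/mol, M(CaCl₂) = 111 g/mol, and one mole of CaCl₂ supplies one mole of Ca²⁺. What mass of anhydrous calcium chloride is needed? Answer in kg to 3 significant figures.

Volume: 2380 m³ = 2,380,000 L.
Hardness to add: (187 − 64) = 123 mg/L as CaCO₃ × 2,380,000 L = 292,700 g as CaCO₃.
Moles of Ca²⁺ (1 mol Ca²⁺ ≡ 1 mol CaCO₃): 292,700 / 100.1 g/mol = 2924 mol.
Mass of CaCl₂: 2924 × 111 = 324,600 g.

325 kg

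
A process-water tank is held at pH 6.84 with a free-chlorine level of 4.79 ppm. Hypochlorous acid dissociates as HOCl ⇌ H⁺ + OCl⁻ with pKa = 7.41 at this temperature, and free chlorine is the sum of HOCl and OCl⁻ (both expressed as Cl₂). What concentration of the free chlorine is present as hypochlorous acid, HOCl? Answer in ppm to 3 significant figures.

3.77 ppm

[OCl⁻]/[HOCl] = 10^(pH − pKa) = 10^(6.84 − 7.41) = 10^-0.57 = 0.2692.
Fraction as HOCl = 1 / (1 + 0.2692) = 0.7879.
HOCl = 0.7879 × 4.79 ppm = 3.774 ppm.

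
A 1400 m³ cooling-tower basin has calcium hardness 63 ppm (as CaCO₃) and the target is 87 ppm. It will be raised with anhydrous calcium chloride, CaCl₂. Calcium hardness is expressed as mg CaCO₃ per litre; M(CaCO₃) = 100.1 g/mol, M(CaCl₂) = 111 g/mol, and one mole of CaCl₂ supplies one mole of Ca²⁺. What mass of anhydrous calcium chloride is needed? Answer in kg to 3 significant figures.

37.3 kg

Volume: 1400 m³ = 1,400,000 L.
Hardness to add: (87 − 63) = 24 mg/L as CaCO₃ × 1,400,000 L = 33,600 g as CaCO₃.
Moles of Ca²⁺ (1 mol Ca²⁺ ≡ 1 mol CaCO₃): 33,600 / 100.1 g/mol = 335.7 mol.
Mass of CaCl₂: 335.7 × 111 = 37,260 g.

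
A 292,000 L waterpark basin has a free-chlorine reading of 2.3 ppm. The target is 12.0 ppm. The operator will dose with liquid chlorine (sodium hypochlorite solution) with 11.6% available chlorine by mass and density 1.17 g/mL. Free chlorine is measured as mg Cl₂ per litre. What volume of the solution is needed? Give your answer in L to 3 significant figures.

Chlorine deficit: 12.0 − 2.3 = 9.7 ppm = 9.7 mg/L as Cl₂.
Cl₂ equivalent needed: 9.7 mg/L × 292,000 L = 2,832,000 mg = 2832 g.
Product at 11.6% available chlorine: 2832 / 0.116 = 24,420 g.
Volume at density 1.17 g/mL: 24,420 g ÷ 1.17 g/mL = 20,870 mL.

20.9 L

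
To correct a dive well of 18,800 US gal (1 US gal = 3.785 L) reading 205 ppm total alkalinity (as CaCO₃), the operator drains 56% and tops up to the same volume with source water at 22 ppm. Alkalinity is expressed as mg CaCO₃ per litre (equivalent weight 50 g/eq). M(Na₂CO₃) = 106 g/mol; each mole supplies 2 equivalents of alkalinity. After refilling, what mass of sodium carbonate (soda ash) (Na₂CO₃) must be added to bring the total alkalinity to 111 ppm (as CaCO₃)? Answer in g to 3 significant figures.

640 g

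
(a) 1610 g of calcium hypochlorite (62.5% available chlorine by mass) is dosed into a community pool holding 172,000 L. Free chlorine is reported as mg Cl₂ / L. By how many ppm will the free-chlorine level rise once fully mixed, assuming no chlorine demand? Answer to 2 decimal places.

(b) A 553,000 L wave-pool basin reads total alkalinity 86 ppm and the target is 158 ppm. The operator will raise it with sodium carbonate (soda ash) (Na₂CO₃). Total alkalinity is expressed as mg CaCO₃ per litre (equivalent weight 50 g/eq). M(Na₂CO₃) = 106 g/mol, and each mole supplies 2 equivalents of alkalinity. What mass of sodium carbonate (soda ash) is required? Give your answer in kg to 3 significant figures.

(a) Available chlorine delivered: 1610 g × 0.625 = 1006 g as Cl₂.
(a) Concentration rise: 1006 g / 172,000 L = 5.85 mg/L = 5.85 ppm.

(b) Alkalinity to add: (158 − 86) = 72 mg/L as CaCO₃ × 553,000 L = 39,820 g as CaCO₃.
(b) Equivalents: 39,820 g ÷ 50 g/eq = 796.3 eq.
(b) Each mole of Na₂CO₃ supplies 2 eq, so 796.3 / 2 = 398.2 mol.
(b) Mass: 398.2 mol × 106 g/mol = 42,200 g.

(a) 5.85 ppm; (b) 42.2 kg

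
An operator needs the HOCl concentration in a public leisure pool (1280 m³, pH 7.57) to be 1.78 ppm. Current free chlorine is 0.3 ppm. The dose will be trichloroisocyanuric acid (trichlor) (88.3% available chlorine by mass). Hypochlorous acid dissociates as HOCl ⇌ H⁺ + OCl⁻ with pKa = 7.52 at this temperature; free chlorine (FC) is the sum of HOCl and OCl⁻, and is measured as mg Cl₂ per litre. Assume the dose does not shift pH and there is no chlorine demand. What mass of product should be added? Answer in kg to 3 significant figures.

5.04 kg

Volume: 1280 m³ = 1,280,000 L.
[OCl⁻]/[HOCl] = 10^(pH − pKa) = 10^(7.57 − 7.52) = 1.122; fraction as HOCl = 1/(1 + 1.122) = 0.4712.
Free chlorine required for 1.78 ppm HOCl: 1.78 / 0.4712 = 3.777 ppm.
FC to add: 3.777 − 0.3 = 3.477 mg/L as Cl₂.
Cl₂ equivalent: 3.477 mg/L × 1,280,000 L = 4451 g.
Product at 88.3% available Cl: 4451 / 0.883 = 5041 g.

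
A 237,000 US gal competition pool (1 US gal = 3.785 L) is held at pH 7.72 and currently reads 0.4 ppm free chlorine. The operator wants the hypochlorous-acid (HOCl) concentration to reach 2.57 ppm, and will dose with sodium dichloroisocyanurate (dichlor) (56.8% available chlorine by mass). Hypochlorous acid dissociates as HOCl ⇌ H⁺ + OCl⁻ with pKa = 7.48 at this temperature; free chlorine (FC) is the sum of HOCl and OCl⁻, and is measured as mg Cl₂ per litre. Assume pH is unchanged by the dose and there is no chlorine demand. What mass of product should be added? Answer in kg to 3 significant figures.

Volume: 237,000 US gal × 3.785 L/gal = 897,045 L.
[OCl⁻]/[HOCl] = 10^(pH − pKa) = 10^(7.72 − 7.48) = 1.738; fraction as HOCl = 1/(1 + 1.738) = 0.3653.
Free chlorine required for 2.57 ppm HOCl: 2.57 / 0.3653 = 7.036 ppm.
FC to add: 7.036 − 0.4 = 6.636 mg/L as Cl₂.
Cl₂ equivalent: 6.636 mg/L × 897,045 L = 5953 g.
Product at 56.8% available Cl: 5953 / 0.568 = 10,480 g.

10.5 kg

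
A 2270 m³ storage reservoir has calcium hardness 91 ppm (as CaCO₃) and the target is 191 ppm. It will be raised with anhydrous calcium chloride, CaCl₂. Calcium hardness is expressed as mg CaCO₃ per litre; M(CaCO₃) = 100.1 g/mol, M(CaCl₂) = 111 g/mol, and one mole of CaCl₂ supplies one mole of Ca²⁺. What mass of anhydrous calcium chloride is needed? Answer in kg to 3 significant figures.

Volume: 2270 m³ = 2,270,000 L.
Hardness to add: (191 − 91) = 100 mg/L as CaCO₃ × 2,270,000 L = 227,000 g as CaCO₃.
Moles of Ca²⁺ (1 mol Ca²⁺ ≡ 1 mol CaCO₃): 227,000 / 100.1 g/mol = 2268 mol.
Mass of CaCl₂: 2268 × 111 = 251,700 g.

252 kg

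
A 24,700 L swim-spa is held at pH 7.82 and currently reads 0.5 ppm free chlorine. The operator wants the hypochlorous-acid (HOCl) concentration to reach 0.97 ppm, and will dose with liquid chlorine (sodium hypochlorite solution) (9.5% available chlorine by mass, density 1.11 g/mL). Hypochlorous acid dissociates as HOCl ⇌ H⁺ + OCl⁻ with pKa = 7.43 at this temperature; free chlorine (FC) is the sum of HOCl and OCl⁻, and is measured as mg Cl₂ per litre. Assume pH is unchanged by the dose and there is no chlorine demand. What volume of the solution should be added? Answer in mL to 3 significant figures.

668 mL

[OCl⁻]/[HOCl] = 10^(pH − pKa) = 10^(7.82 − 7.43) = 2.455; fraction as HOCl = 1/(1 + 2.455) = 0.2895.
Free chlorine required for 0.97 ppm HOCl: 0.97 / 0.2895 = 3.351 ppm.
FC to add: 3.351 − 0.5 = 2.851 mg/L as Cl₂.
Cl₂ equivalent: 2.851 mg/L × 24,700 L = 70.42 g.
Product at 9.5% available Cl: 70.42 / 0.095 = 741.3 g.
Volume: 741.3 g ÷ 1.11 g/mL = 667.8 mL.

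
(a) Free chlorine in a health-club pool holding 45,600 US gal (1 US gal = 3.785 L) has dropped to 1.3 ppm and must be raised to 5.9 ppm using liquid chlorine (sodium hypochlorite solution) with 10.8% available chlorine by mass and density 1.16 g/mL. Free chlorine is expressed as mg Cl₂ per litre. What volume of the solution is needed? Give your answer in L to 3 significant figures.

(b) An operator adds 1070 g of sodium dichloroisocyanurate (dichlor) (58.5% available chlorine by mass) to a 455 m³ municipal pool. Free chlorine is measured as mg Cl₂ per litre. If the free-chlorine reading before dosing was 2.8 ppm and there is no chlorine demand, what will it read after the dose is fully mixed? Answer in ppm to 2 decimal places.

(a) Volume: 45,600 US gal × 3.785 L/gal = 172,596 L.
(a) Chlorine deficit: 5.9 − 1.3 = 4.6 ppm = 4.6 mg/L as Cl₂.
(a) Cl₂ equivalent needed: 4.6 mg/L × 172,596 L = 793,900 mg = 793.9 g.
(a) Product at 10.8% available chlorine: 793.9 / 0.108 = 7351 g.
(a) Volume at density 1.16 g/mL: 7351 g ÷ 1.16 g/mL = 6337 mL.

(b) Volume: 455 m³ = 455,000 L.
(b) Available chlorine delivered: 1070 g × 0.585 = 625.9 g as Cl₂.
(b) Concentration rise: 625.9 g / 455,000 L = 1.376 mg/L = 1.38 ppm.
(b) Final FC: 2.8 + 1.38 = 4.18 ppm.

(a) 6.34 L; (b) 4.18 ppm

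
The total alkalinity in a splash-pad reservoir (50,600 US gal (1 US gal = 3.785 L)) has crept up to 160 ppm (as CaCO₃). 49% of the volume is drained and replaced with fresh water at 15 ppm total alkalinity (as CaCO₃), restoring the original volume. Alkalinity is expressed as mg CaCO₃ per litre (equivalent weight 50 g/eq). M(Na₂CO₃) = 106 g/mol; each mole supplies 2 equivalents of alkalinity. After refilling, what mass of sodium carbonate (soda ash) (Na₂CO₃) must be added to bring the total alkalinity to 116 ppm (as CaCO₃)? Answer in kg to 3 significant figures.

Volume: 50,600 US gal × 3.785 L/gal = 191,521 L.
After draining 49% and refilling: 160 × 0.51 + 15 × 0.49 = 88.95 ppm.
Deficit to target: 116 − 88.95 = 27.05 mg/L.
As CaCO₃: 27.05 mg/L × 191,521 L = 5181 g; ÷ 50 g/eq ÷ 2 = 51.81 mol Na₂CO₃.
Mass: 51.81 × 106 = 5491 g.

5.49 kg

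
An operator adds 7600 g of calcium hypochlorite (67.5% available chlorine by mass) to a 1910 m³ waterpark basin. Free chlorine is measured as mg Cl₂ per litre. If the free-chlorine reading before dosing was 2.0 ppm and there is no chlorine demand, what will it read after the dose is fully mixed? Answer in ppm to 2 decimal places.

Volume: 1910 m³ = 1,910,000 L.
Available chlorine delivered: 7600 g × 0.675 = 5130 g as Cl₂.
Concentration rise: 5130 g / 1,910,000 L = 2.686 mg/L = 2.69 ppm.
Final FC: 2.0 + 2.69 = 4.69 ppm.

4.69 ppm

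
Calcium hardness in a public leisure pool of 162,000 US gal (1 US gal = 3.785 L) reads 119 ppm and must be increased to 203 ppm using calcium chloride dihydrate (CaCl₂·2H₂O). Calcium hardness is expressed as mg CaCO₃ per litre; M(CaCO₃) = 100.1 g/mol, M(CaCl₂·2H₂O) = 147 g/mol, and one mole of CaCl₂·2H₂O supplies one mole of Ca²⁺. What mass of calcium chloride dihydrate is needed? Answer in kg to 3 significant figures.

75.6 kg

Volume: 162,000 US gal × 3.785 L/gal = 613,170 L.
Hardness to add: (203 − 119) = 84 mg/L as CaCO₃ × 613,170 L = 51,510 g as CaCO₃.
Moles of Ca²⁺ (1 mol Ca²⁺ ≡ 1 mol CaCO₃): 51,510 / 100.1 g/mol = 514.5 mol.
Mass of CaCl₂·2H₂O: 514.5 × 147 = 75,640 g.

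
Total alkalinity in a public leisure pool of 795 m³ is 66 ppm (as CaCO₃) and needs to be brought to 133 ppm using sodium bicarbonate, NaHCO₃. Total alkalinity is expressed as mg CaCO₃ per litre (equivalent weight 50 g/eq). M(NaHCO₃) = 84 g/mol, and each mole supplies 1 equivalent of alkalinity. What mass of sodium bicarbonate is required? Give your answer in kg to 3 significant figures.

89.5 kg

Volume: 795 m³ = 795,000 L.
Alkalinity to add: (133 − 66) = 67 mg/L as CaCO₃ × 795,000 L = 53,260 g as CaCO₃.
Equivalents: 53,260 g ÷ 50 g/eq = 1065 eq.
NaHCO₃ supplies 1 eq per mole → 1065 mol.
Mass: 1065 mol × 84 g/mol = 89,490 g.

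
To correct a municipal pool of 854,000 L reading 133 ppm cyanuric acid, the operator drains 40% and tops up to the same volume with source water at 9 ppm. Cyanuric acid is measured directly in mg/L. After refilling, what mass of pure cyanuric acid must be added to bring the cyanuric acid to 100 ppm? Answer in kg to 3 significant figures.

14.2 kg

After draining 40% and refilling: 133 × 0.60 + 9 × 0.40 = 83.4 ppm.
Deficit to target: 100 − 83.4 = 16.6 mg/L.
Mass: 16.6 mg/L × 854,000 L = 14,180 g cyanuric acid.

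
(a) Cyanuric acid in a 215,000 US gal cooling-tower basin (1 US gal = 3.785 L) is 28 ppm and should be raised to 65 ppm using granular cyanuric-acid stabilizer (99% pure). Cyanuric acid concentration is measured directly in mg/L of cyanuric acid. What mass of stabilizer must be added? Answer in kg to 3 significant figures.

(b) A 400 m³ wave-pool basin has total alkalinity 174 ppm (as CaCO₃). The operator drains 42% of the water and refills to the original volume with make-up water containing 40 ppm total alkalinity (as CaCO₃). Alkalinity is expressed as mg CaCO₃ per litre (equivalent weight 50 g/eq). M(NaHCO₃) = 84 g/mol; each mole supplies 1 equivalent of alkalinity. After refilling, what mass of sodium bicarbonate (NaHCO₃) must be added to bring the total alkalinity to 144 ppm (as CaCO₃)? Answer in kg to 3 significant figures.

(a) 30.4 kg; (b) 17.7 kg

(a) Volume: 215,000 US gal × 3.785 L/gal = 813,775 L.
(a) CYA to add: (65 − 28) = 37 mg/L × 813,775 L = 30,110 g cyanuric acid.
(a) At 99% purity: 30,110 / 0.99 = 30,410 g product.

(b) Volume: 400 m³ = 400,000 L.
(b) After draining 42% and refilling: 174 × 0.58 + 40 × 0.42 = 117.72 ppm.
(b) Deficit to target: 144 − 117.72 = 26.28 mg/L.
(b) As CaCO₃: 26.28 mg/L × 400,000 L = 10,510 g; ÷ 50 g/eq ÷ 1 = 210.2 mol NaHCO₃.
(b) Mass: 210.2 × 84 = 17,660 g.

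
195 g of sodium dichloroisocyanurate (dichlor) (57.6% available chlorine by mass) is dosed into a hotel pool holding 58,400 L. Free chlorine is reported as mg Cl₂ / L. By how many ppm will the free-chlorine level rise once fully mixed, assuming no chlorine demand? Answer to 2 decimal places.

1.92 ppm

Available chlorine delivered: 195 g × 0.576 = 112.3 g as Cl₂.
Concentration rise: 112.3 g / 58,400 L = 1.923 mg/L = 1.92 ppm.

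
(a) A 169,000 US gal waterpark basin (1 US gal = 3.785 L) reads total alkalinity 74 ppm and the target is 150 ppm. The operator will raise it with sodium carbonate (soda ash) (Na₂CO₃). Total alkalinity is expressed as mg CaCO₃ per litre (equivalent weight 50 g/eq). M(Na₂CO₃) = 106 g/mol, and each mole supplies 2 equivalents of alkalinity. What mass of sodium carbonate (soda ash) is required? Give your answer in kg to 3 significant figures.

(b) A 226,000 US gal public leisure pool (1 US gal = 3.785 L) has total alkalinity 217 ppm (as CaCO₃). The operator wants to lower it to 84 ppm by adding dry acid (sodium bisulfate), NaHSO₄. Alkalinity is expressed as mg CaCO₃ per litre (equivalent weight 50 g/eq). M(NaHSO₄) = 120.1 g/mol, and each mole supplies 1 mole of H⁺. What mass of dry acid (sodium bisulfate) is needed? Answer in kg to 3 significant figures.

(a) 51.5 kg; (b) 273 kg

(a) Volume: 169,000 US gal × 3.785 L/gal = 639,665 L.
(a) Alkalinity to add: (150 − 74) = 76 mg/L as CaCO₃ × 639,665 L = 48,610 g as CaCO₃.
(a) Equivalents: 48,610 g ÷ 50 g/eq = 972.3 eq.
(a) Each mole of Na₂CO₃ supplies 2 eq, so 972.3 / 2 = 486.1 mol.
(a) Mass: 486.1 mol × 106 g/mol = 51,530 g.

(b) Volume: 226,000 US gal × 3.785 L/gal = 855,410 L.
(b) Alkalinity to neutralize: (217 − 84) = 133 mg/L as CaCO₃ × 855,410 L = 113,800 g as CaCO₃.
(b) Equivalents of H⁺ required: 113,800 ÷ 50 g/eq = 2275 eq = 2275 mol NaHSO₄.
(b) Mass of NaHSO₄: 2275 × 120.1 = 273,300 g.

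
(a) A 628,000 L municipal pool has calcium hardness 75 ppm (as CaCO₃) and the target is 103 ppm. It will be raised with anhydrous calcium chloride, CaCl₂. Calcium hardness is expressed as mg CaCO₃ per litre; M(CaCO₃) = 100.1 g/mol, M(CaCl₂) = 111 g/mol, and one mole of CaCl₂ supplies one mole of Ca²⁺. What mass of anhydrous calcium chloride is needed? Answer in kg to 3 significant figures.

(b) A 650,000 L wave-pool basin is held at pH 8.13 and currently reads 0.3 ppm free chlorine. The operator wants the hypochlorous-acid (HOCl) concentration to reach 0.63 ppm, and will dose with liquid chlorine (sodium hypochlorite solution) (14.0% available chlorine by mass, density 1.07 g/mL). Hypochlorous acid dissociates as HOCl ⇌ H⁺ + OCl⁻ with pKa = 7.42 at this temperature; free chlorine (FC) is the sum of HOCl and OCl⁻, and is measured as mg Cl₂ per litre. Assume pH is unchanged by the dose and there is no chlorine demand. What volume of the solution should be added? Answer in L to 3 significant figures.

(a) Hardness to add: (103 − 75) = 28 mg/L as CaCO₃ × 628,000 L = 17,580 g as CaCO₃.
(a) Moles of Ca²⁺ (1 mol Ca²⁺ ≡ 1 mol CaCO₃): 17,580 / 100.1 g/mol = 175.7 mol.
(a) Mass of CaCl₂: 175.7 × 111 = 19,500 g.

(b) [OCl⁻]/[HOCl] = 10^(pH − pKa) = 10^(8.13 − 7.42) = 5.129; fraction as HOCl = 1/(1 + 5.129) = 0.1632.
(b) Free chlorine required for 0.63 ppm HOCl: 0.63 / 0.1632 = 3.861 ppm.
(b) FC to add: 3.861 − 0.3 = 3.561 mg/L as Cl₂.
(b) Cl₂ equivalent: 3.561 mg/L × 650,000 L = 2315 g.
(b) Product at 14.0% available Cl: 2315 / 0.14 = 16,530 g.
(b) Volume: 16,530 g ÷ 1.07 g/mL = 15,450 mL.

(a) 19.5 kg; (b) 15.5 L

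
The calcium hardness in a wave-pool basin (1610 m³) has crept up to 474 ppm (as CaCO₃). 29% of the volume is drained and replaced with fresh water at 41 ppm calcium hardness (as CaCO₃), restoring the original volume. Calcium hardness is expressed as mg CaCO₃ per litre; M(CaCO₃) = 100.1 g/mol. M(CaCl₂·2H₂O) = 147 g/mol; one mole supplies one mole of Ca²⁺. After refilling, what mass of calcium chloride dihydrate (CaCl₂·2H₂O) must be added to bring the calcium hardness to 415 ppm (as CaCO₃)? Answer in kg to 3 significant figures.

157 kg

Volume: 1610 m³ = 1,610,000 L.
After draining 29% and refilling: 474 × 0.71 + 41 × 0.29 = 348.43 ppm.
Deficit to target: 415 − 348.43 = 66.57 mg/L.
As CaCO₃: 66.57 mg/L × 1,610,000 L = 107,200 g; ÷ 100.1 = 1071 mol Ca²⁺.
Mass: 1071 × 147 = 157,400 g.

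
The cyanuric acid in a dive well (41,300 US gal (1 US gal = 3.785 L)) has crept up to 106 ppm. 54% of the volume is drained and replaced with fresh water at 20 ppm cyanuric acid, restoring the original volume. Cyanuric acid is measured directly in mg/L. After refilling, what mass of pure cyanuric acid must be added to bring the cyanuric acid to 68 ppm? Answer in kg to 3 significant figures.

1.32 kg

Volume: 41,300 US gal × 3.785 L/gal = 156,320 L.
After draining 54% and refilling: 106 × 0.46 + 20 × 0.54 = 59.56 ppm.
Deficit to target: 68 − 59.56 = 8.44 mg/L.
Mass: 8.44 mg/L × 156,320 L = 1319 g cyanuric acid.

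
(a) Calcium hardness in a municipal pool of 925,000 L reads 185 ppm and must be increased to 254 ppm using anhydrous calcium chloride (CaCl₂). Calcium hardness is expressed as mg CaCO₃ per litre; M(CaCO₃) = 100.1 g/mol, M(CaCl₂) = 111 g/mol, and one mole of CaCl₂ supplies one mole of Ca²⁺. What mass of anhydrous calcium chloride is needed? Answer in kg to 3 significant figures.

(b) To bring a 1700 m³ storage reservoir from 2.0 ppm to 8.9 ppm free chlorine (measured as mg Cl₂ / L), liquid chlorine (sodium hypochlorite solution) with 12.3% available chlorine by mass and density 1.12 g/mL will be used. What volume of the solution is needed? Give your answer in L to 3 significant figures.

(a) Hardness to add: (254 − 185) = 69 mg/L as CaCO₃ × 925,000 L = 63,820 g as CaCO₃.
(a) Moles of Ca²⁺ (1 mol Ca²⁺ ≡ 1 mol CaCO₃): 63,820 / 100.1 g/mol = 637.6 mol.
(a) Mass of CaCl₂: 637.6 × 111 = 70,770 g.

(b) Volume: 1700 m³ = 1,700,000 L.
(b) Chlorine deficit: 8.9 − 2.0 = 6.9 ppm = 6.9 mg/L as Cl₂.
(b) Cl₂ equivalent needed: 6.9 mg/L × 1,700,000 L = 11,730,000 mg = 11,730 g.
(b) Product at 12.3% available chlorine: 11,730 / 0.123 = 95,370 g.
(b) Volume at density 1.12 g/mL: 95,370 g ÷ 1.12 g/mL = 85,150 mL.

(a) 70.8 kg; (b) 85.1 L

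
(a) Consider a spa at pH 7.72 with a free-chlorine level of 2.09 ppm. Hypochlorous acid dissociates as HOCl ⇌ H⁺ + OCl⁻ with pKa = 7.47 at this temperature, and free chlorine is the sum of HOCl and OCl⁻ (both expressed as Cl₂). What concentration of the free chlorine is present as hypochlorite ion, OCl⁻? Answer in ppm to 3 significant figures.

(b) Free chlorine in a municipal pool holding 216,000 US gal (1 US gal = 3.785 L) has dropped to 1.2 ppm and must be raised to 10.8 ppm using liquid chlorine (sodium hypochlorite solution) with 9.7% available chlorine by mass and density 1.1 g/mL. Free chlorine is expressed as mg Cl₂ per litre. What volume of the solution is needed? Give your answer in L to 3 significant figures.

(a) [OCl⁻]/[HOCl] = 10^(pH − pKa) = 10^(7.72 − 7.47) = 10^0.25 = 1.778.
(a) Fraction as HOCl = 1 / (1 + 1.778) = 0.3599.
(a) OCl⁻ = (1 − 0.3599) × 2.09 ppm = 1.338 ppm.

(b) Volume: 216,000 US gal × 3.785 L/gal = 817,560 L.
(b) Chlorine deficit: 10.8 − 1.2 = 9.6 ppm = 9.6 mg/L as Cl₂.
(b) Cl₂ equivalent needed: 9.6 mg/L × 817,560 L = 7,849,000 mg = 7849 g.
(b) Product at 9.7% available chlorine: 7849 / 0.097 = 80,910 g.
(b) Volume at density 1.1 g/mL: 80,910 g ÷ 1.1 g/mL = 73,560 mL.

(a) 1.34 ppm; (b) 73.6 L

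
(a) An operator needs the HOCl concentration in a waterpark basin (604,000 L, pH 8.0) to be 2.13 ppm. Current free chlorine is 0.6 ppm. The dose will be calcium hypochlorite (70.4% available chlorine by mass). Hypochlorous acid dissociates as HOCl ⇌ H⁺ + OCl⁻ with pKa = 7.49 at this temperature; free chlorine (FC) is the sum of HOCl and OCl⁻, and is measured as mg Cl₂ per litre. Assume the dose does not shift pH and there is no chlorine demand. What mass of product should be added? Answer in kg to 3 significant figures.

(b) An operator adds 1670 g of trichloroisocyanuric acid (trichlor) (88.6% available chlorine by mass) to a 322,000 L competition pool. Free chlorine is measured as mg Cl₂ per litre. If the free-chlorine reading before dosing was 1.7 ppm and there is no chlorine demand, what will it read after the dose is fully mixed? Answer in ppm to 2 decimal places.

(a) 7.23 kg; (b) 6.30 ppm

(a) [OCl⁻]/[HOCl] = 10^(pH − pKa) = 10^(8.0 − 7.49) = 3.236; fraction as HOCl = 1/(1 + 3.236) = 0.2361.
(a) Free chlorine required for 2.13 ppm HOCl: 2.13 / 0.2361 = 9.023 ppm.
(a) FC to add: 9.023 − 0.6 = 8.423 mg/L as Cl₂.
(a) Cl₂ equivalent: 8.423 mg/L × 604,000 L = 5087 g.
(a) Product at 70.4% available Cl: 5087 / 0.704 = 7226 g.

(b) Available chlorine delivered: 1670 g × 0.886 = 1480 g as Cl₂.
(b) Concentration rise: 1480 g / 322,000 L = 4.595 mg/L = 4.60 ppm.
(b) Final FC: 1.7 + 4.60 = 6.30 ppm.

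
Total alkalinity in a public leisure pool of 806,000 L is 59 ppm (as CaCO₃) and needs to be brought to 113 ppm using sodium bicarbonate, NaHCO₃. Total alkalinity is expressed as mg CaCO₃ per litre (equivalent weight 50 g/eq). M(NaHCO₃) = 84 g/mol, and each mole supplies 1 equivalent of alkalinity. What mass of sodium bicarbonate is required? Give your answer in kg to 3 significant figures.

73.1 kg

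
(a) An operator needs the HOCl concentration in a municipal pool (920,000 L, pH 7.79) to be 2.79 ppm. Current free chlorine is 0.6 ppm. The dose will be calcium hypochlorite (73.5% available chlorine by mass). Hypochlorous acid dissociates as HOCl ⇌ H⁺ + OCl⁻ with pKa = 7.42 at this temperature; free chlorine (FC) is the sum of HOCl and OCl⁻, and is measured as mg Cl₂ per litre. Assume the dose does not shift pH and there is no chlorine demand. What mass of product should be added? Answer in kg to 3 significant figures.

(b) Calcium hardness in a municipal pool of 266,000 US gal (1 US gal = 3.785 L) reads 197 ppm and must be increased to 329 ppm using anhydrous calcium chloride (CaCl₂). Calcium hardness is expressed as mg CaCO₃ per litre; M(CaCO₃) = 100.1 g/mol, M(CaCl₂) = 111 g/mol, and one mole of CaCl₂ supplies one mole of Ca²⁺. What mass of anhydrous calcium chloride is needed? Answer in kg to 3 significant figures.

(a) [OCl⁻]/[HOCl] = 10^(pH − pKa) = 10^(7.79 − 7.42) = 2.344; fraction as HOCl = 1/(1 + 2.344) = 0.299.
(a) Free chlorine required for 2.79 ppm HOCl: 2.79 / 0.299 = 9.33 ppm.
(a) FC to add: 9.33 − 0.6 = 8.73 mg/L as Cl₂.
(a) Cl₂ equivalent: 8.73 mg/L × 920,000 L = 8032 g.
(a) Product at 73.5% available Cl: 8032 / 0.735 = 10,930 g.

(b) Volume: 266,000 US gal × 3.785 L/gal = 1,006,810 L.
(b) Hardness to add: (329 − 197) = 132 mg/L as CaCO₃ × 1,006,810 L = 132,900 g as CaCO₃.
(b) Moles of Ca²⁺ (1 mol Ca²⁺ ≡ 1 mol CaCO₃): 132,900 / 100.1 g/mol = 1328 mol.
(b) Mass of CaCl₂: 1328 × 111 = 147,400 g.

(a) 10.9 kg; (b) 147 kg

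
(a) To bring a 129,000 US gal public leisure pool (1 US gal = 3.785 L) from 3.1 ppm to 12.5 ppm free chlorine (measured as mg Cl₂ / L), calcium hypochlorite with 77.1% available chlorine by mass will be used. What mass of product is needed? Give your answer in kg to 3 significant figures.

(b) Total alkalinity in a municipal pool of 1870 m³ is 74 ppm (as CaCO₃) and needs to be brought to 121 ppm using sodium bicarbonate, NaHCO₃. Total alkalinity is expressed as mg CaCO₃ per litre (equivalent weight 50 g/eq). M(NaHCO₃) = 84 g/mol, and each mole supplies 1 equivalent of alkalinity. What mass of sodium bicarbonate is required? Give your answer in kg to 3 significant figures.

(a) 5.95 kg; (b) 148 kg

(a) Volume: 129,000 US gal × 3.785 L/gal = 488,265 L.
(a) Chlorine deficit: 12.5 − 3.1 = 9.4 ppm = 9.4 mg/L as Cl₂.
(a) Cl₂ equivalent needed: 9.4 mg/L × 488,265 L = 4,590,000 mg = 4590 g.
(a) Product at 77.1% available chlorine: 4590 / 0.771 = 5953 g.

(b) Volume: 1870 m³ = 1,870,000 L.
(b) Alkalinity to add: (121 − 74) = 47 mg/L as CaCO₃ × 1,870,000 L = 87,890 g as CaCO₃.
(b) Equivalents: 87,890 g ÷ 50 g/eq = 1758 eq.
(b) NaHCO₃ supplies 1 eq per mole → 1758 mol.
(b) Mass: 1758 mol × 84 g/mol = 147,700 g.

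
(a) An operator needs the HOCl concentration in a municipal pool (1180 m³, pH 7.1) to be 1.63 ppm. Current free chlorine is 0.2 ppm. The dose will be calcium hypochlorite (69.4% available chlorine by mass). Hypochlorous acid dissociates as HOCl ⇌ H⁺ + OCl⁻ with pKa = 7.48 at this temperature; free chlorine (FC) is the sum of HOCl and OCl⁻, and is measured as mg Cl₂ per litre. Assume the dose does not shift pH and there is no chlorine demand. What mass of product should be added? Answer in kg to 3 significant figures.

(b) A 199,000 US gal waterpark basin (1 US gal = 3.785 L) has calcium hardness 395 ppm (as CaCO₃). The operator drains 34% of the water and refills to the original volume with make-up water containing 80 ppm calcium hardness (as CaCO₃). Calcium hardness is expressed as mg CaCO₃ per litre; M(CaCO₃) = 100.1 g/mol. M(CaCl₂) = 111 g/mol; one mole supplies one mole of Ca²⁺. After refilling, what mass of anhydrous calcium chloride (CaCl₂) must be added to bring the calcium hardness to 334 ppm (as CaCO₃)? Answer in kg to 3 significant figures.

(a) Volume: 1180 m³ = 1,180,000 L.
(a) [OCl⁻]/[HOCl] = 10^(pH − pKa) = 10^(7.1 − 7.48) = 0.4169; fraction as HOCl = 1/(1 + 0.4169) = 0.7058.
(a) Free chlorine required for 1.63 ppm HOCl: 1.63 / 0.7058 = 2.309 ppm.
(a) FC to add: 2.309 − 0.2 = 2.109 mg/L as Cl₂.
(a) Cl₂ equivalent: 2.109 mg/L × 1,180,000 L = 2489 g.
(a) Product at 69.4% available Cl: 2489 / 0.694 = 3587 g.

(b) Volume: 199,000 US gal × 3.785 L/gal = 753,215 L.
(b) After draining 34% and refilling: 395 × 0.66 + 80 × 0.34 = 287.9 ppm.
(b) Deficit to target: 334 − 287.9 = 46.1 mg/L.
(b) As CaCO₃: 46.1 mg/L × 753,215 L = 34,720 g; ÷ 100.1 = 346.9 mol Ca²⁺.
(b) Mass: 346.9 × 111 = 38,500 g.

(a) 3.59 kg; (b) 38.5 kg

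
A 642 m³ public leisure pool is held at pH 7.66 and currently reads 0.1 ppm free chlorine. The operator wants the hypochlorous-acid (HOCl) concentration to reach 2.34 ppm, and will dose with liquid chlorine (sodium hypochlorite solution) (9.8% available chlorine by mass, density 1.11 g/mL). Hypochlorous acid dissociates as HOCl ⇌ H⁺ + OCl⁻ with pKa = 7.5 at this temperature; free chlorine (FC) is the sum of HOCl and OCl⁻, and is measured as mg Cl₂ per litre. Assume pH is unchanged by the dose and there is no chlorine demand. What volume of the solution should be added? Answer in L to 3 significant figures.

Volume: 642 m³ = 642,000 L.
[OCl⁻]/[HOCl] = 10^(pH − pKa) = 10^(7.66 − 7.5) = 1.445; fraction as HOCl = 1/(1 + 1.445) = 0.4089.
Free chlorine required for 2.34 ppm HOCl: 2.34 / 0.4089 = 5.722 ppm.
FC to add: 5.722 − 0.1 = 5.622 mg/L as Cl₂.
Cl₂ equivalent: 5.622 mg/L × 642,000 L = 3610 g.
Product at 9.8% available Cl: 3610 / 0.098 = 36,830 g.
Volume: 36,830 g ÷ 1.11 g/mL = 33,180 mL.

33.2 L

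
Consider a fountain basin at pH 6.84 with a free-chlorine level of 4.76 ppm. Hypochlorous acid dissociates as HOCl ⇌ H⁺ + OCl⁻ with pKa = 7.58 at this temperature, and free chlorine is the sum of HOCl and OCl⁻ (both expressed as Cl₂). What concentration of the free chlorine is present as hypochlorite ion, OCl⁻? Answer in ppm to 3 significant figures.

0.733 ppm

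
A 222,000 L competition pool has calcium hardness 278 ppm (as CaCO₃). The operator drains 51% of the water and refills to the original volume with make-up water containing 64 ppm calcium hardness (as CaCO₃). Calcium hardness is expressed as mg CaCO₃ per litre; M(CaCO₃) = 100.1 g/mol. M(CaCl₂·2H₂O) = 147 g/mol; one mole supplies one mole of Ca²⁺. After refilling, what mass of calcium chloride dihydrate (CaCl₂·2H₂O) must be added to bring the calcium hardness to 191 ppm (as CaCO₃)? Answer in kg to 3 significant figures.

After draining 51% and refilling: 278 × 0.49 + 64 × 0.51 = 168.86 ppm.
Deficit to target: 191 − 168.86 = 22.14 mg/L.
As CaCO₃: 22.14 mg/L × 222,000 L = 4915 g; ÷ 100.1 = 49.1 mol Ca²⁺.
Mass: 49.1 × 147 = 7218 g.

7.22 kg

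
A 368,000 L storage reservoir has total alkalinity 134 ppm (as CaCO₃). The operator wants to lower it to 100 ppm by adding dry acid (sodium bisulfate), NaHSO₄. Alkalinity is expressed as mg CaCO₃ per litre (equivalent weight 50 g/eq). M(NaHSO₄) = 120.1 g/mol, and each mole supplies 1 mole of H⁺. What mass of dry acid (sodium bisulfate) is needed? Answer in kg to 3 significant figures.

Alkalinity to neutralize: (134 − 100) = 34 mg/L as CaCO₃ × 368,000 L = 12,510 g as CaCO₃.
Equivalents of H⁺ required: 12,510 ÷ 50 g/eq = 250.2 eq = 250.2 mol NaHSO₄.
Mass of NaHSO₄: 250.2 × 120.1 = 30,050 g.

30.1 kg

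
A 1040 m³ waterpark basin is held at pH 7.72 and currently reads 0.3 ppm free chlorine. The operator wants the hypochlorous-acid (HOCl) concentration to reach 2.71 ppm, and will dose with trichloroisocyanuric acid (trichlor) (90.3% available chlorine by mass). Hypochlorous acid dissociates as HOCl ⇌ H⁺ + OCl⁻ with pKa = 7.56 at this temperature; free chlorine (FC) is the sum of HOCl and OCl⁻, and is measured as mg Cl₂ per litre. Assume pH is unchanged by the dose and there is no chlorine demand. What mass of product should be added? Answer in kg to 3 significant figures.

Volume: 1040 m³ = 1,040,000 L.
[OCl⁻]/[HOCl] = 10^(pH − pKa) = 10^(7.72 − 7.56) = 1.445; fraction as HOCl = 1/(1 + 1.445) = 0.4089.
Free chlorine required for 2.71 ppm HOCl: 2.71 / 0.4089 = 6.627 ppm.
FC to add: 6.627 − 0.3 = 6.327 mg/L as Cl₂.
Cl₂ equivalent: 6.327 mg/L × 1,040,000 L = 6580 g.
Product at 90.3% available Cl: 6580 / 0.903 = 7287 g.

7.29 kg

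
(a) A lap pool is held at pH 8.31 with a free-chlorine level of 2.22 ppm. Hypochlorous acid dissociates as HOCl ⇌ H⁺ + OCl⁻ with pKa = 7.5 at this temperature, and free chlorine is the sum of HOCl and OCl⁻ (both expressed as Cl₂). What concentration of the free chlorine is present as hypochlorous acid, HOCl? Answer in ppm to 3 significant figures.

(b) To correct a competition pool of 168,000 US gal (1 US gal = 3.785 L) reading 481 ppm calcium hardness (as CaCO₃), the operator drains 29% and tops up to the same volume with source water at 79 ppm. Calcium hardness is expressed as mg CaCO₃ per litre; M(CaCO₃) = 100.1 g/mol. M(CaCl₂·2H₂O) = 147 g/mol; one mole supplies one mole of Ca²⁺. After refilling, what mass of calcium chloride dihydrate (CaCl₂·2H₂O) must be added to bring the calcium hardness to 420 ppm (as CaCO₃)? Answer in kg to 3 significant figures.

(a) 0.298 ppm; (b) 51.9 kg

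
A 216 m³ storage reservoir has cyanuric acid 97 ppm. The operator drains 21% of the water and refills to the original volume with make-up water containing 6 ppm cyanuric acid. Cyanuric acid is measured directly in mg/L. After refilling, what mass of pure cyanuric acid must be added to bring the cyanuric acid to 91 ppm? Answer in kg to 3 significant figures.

2.83 kg

Volume: 216 m³ = 216,000 L.
After draining 21% and refilling: 97 × 0.79 + 6 × 0.21 = 77.89 ppm.
Deficit to target: 91 − 77.89 = 13.11 mg/L.
Mass: 13.11 mg/L × 216,000 L = 2832 g cyanuric acid.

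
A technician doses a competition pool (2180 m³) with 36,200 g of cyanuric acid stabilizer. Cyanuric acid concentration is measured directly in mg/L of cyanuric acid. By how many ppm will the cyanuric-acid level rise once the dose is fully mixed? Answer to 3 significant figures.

16.6 ppm

Volume: 2180 m³ = 2,180,000 L.
Rise: 36,200 g / 2,180,000 L × 1000 = 16.61 mg/L.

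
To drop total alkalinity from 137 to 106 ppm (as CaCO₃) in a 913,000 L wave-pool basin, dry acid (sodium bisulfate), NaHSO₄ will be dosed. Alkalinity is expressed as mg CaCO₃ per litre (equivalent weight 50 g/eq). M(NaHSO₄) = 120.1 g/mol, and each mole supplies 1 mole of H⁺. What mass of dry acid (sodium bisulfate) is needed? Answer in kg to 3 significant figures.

68.0 kg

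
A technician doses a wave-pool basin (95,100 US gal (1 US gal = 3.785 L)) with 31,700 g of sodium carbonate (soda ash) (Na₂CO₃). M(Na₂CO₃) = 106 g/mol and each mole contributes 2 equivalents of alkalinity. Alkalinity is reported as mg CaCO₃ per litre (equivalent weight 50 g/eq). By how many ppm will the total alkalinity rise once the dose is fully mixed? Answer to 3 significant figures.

83.1 ppm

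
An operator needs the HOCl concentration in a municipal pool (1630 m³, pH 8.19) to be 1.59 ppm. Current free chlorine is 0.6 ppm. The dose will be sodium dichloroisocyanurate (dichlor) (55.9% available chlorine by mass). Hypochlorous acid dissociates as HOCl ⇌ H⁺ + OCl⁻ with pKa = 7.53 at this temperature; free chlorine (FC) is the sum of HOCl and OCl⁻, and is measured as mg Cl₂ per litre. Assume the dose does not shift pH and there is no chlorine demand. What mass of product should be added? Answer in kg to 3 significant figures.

24.1 kg

Volume: 1630 m³ = 1,630,000 L.
[OCl⁻]/[HOCl] = 10^(pH − pKa) = 10^(8.19 − 7.53) = 4.571; fraction as HOCl = 1/(1 + 4.571) = 0.1795.
Free chlorine required for 1.59 ppm HOCl: 1.59 / 0.1795 = 8.858 ppm.
FC to add: 8.858 − 0.6 = 8.258 mg/L as Cl₂.
Cl₂ equivalent: 8.258 mg/L × 1,630,000 L = 13,460 g.
Product at 55.9% available Cl: 13,460 / 0.559 = 24,080 g.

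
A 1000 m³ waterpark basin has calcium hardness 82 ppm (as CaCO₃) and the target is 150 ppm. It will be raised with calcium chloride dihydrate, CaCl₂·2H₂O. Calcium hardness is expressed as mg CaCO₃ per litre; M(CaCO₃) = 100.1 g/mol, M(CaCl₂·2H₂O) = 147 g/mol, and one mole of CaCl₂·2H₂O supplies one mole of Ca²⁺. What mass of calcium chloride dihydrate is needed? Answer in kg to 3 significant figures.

Volume: 1000 m³ = 1,000,000 L.
Hardness to add: (150 − 82) = 68 mg/L as CaCO₃ × 1,000,000 L = 68,000 g as CaCO₃.
Moles of Ca²⁺ (1 mol Ca²⁺ ≡ 1 mol CaCO₃): 68,000 / 100.1 g/mol = 679.3 mol.
Mass of CaCl₂·2H₂O: 679.3 × 147 = 99,860 g.

99.9 kg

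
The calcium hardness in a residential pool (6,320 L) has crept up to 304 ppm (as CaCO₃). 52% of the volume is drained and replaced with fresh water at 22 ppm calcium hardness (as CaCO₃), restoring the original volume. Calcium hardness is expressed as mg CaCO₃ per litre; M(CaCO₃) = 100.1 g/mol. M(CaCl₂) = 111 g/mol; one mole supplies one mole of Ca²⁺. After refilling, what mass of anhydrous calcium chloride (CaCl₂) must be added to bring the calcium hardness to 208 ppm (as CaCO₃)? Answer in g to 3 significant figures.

After draining 52% and refilling: 304 × 0.48 + 22 × 0.52 = 157.36 ppm.
Deficit to target: 208 − 157.36 = 50.64 mg/L.
As CaCO₃: 50.64 mg/L × 6,320 L = 320 g; ÷ 100.1 = 3.197 mol Ca²⁺.
Mass: 3.197 × 111 = 354.9 g.

355 g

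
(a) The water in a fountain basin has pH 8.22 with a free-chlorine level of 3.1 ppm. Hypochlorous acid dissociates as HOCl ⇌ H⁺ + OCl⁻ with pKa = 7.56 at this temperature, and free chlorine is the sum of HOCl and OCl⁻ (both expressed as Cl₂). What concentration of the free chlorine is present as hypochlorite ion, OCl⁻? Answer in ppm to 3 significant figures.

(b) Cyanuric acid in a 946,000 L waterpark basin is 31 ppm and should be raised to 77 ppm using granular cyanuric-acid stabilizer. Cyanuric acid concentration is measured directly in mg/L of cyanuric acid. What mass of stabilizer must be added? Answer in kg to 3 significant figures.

(a) 2.54 ppm; (b) 43.5 kg

(a) [OCl⁻]/[HOCl] = 10^(pH − pKa) = 10^(8.22 − 7.56) = 10^0.66 = 4.571.
(a) Fraction as HOCl = 1 / (1 + 4.571) = 0.1795.
(a) OCl⁻ = (1 − 0.1795) × 3.1 ppm = 2.544 ppm.

(b) CYA to add: (77 − 31) = 46 mg/L × 946,000 L = 43,520 g cyanuric acid.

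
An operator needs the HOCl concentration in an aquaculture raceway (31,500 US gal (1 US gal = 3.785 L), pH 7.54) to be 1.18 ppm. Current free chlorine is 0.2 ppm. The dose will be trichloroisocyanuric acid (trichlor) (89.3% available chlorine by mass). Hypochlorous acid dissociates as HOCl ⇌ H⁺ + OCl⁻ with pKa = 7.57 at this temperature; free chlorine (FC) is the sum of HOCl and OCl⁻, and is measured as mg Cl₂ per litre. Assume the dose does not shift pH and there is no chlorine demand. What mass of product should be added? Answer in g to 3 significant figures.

Volume: 31,500 US gal × 3.785 L/gal = 119,228 L.
[OCl⁻]/[HOCl] = 10^(pH − pKa) = 10^(7.54 − 7.57) = 0.9333; fraction as HOCl = 1/(1 + 0.9333) = 0.5173.
Free chlorine required for 1.18 ppm HOCl: 1.18 / 0.5173 = 2.281 ppm.
FC to add: 2.281 − 0.2 = 2.081 mg/L as Cl₂.
Cl₂ equivalent: 2.081 mg/L × 119,228 L = 248.1 g.
Product at 89.3% available Cl: 248.1 / 0.893 = 277.9 g.

278 g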